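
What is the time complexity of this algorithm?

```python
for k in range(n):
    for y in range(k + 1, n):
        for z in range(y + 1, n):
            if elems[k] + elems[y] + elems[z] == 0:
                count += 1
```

Time complexity: O(n^3).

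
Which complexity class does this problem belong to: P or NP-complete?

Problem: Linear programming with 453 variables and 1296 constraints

This problem is in P: the ellipsoid and interior-point methods run in polynomial time.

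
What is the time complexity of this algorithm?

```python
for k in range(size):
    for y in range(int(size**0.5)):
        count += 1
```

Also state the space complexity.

Time complexity: O(n * sqrt(n)).
Space complexity: O(1).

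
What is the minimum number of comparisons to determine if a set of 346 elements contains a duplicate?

Determining if 346 elements are all distinct requires Omega(n log n) comparisons in the comparison model. This follows from the element distinctness lower bound.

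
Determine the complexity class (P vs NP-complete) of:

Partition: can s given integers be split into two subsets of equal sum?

This problem is NP-complete: Subset Sum reduces to it (one of Karp's 21 NP-complete problems).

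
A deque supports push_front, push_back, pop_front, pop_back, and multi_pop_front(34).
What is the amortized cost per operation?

Assign 2 credits to each push operation. A pop uses 1 saved credit. multi_pop_front(34) uses up to 34 saved credits from previous pushes. Credits never go negative. Amortized cost is O(1).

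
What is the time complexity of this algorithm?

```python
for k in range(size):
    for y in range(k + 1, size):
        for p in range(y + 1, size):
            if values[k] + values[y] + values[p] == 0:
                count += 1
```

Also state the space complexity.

Time complexity: O(n^3).
Space complexity: O(1).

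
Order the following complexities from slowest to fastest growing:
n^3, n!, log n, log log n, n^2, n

Ordered by growth rate: log log n < log n < n < n^2 < n^3 < n!.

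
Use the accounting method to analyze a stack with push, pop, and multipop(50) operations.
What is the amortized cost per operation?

Assign 2 credits per push (1 for the push, 1 saved for a future pop). Each pop or element popped by multipop(50) uses 1 saved credit. Total credits never go negative, so amortized cost is O(1).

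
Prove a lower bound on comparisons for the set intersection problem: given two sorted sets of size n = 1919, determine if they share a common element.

For two sorted arrays of size n = 1919, any correct algorithm must examine Omega(n) elements. If fewer are examined, an adversary places a common element in an unexamined gap. A merge-based scan achieves O(n), so the bound is tight.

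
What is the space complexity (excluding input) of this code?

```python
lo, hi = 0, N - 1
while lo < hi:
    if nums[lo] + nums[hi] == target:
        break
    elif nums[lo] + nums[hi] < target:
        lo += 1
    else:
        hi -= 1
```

Space complexity: O(1).
Only a constant amount of auxiliary storage is used; nothing grows with n.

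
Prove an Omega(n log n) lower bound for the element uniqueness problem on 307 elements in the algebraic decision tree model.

In the algebraic decision tree model, element uniqueness on 307 elements is equivalent to determining which cell of an arrangement of C(307,2) = 46971 hyperplanes x_i = x_j contains the input point. Ben-Or's theorem shows this requires Omega(n log n).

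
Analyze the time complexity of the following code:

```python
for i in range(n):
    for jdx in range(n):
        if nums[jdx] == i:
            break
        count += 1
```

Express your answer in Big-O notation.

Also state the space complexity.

Time complexity: O(n^2).
Space complexity: O(1).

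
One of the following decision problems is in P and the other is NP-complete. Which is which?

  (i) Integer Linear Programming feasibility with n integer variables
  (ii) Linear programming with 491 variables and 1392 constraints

(i) is NP-complete: ILP feasibility is NP-complete (LP relaxation is in P).
(ii) is P: the ellipsoid and interior-point methods run in polynomial time.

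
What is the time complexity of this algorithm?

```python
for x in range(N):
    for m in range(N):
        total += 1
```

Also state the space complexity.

Time complexity: O(n^2).
Space complexity: O(1).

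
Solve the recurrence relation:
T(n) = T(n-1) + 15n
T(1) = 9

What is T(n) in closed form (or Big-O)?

Unrolling: T(n) = 9 + 15*(2 + 3 + ... + n) = 9 + 15*(n(n+1)/2 - 1) = O(n^2).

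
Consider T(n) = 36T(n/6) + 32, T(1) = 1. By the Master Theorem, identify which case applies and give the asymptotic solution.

a=36, b=6, f(n)=32.
log_6(36) = 2 > 0.
Since f(n) = O(n^0) is polynomially smaller than n^2, Case 1 applies.
T(n) = Theta(n^2).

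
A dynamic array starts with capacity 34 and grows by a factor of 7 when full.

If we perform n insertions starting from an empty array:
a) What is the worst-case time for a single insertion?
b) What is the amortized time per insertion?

(a) Worst-case single insertion: O(n) -- when the array is full at capacity c, the resize copies all c elements, and c can be Theta(n).
(b) Resizes happen at sizes 34, 238, 1666, ... Total copy cost for n insertions: 34 + 238 + ... = O(n) (geometric series with ratio 1/7). Amortized cost per insertion: O(n)/n = O(1).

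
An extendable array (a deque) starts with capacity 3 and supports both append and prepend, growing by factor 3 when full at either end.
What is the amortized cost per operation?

Growth at either end copies all elements; capacities form a geometric sequence with ratio 3, so total copy cost over n operations is O(n) (two geometric series). Amortized O(1).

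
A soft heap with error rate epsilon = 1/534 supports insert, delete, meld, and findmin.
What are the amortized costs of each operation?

Soft heaps (Chazelle) allow up to an epsilon = 1/534 fraction of elements to have corrupted (raised) keys. Insert is O(log(1/epsilon)) = O(log 534) amortized -- the structure maintains heap-ordered binary trees of rank bounded by O(log(1/epsilon)). Meld concatenates root lists: O(1) amortized. Delete and findmin are O(1) amortized.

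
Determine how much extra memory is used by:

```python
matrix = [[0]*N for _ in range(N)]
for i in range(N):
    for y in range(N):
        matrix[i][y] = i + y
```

Space complexity: O(n^2).
A 2D structure of size n x n is allocated.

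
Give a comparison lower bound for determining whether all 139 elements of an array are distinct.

In the algebraic decision-tree model, the YES region for element distinctness on 139 elements has 139! connected components (one per ordering). Ben-Or's theorem then gives a lower bound of Omega(log(n!)) = Omega(n log n).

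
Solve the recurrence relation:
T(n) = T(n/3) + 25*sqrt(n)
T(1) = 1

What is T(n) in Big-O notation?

Each level contributes sqrt(n/3^k). Geometric series with ratio 1/sqrt(3) < 1 sums to O(sqrt(n)).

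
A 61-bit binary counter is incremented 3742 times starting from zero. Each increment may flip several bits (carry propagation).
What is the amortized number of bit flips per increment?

Bit i flips on every 2^i-th increment, so over 3742 increments bit i flips floor(3742/2^i) times. Summing over i: total flips < 2 * 3742. Amortized: < 2 = O(1) per increment.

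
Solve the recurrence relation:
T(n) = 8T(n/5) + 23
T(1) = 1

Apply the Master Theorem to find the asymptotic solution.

a=8, b=5, f(n)=23. log_5(8) = 1.292. Case 1 of Master Theorem: T(n) = O(n^1.292).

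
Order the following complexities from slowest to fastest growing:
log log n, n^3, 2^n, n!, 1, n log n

Ordered by growth rate: 1 < log log n < n log n < n^3 < 2^n < n!.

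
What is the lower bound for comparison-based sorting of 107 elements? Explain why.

A comparison-based sorting algorithm corresponds to a decision tree. With 107! possible permutations, the tree has 107! leaves. The height is at least log_2(107!) = Omega(n log n) by Stirling's approximation.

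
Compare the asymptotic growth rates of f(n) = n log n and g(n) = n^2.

g(n) = n^2 grows faster: n^2 / (n log n) = n/log n -> infinity.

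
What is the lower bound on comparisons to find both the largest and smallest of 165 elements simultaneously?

Pair elements first (floor(165/2) comparisons), then find max among winners and min among losers. Total: ceil(3*165/2) - 2 = 246 comparisons.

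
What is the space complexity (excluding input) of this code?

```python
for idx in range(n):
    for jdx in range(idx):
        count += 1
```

Space complexity: O(1).
Only a constant amount of auxiliary storage is used; nothing grows with n.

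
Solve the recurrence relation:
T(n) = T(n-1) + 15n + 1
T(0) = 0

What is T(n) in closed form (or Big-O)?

Dominant term in sum is 15*sum(i, i=1..n) = 15*n*(n+1)/2 = O(n^2).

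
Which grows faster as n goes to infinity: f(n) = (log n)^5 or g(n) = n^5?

g(n) = n^5 grows faster: any positive polynomial dominates any polylog.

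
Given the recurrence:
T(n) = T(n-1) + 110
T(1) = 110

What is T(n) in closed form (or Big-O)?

Unrolling: T(n) = T(n-1) + 110 = T(n-2) + 2*110 = ... = T(1) + (n-1)*110 = 110 + (n-1)*110 = 110n.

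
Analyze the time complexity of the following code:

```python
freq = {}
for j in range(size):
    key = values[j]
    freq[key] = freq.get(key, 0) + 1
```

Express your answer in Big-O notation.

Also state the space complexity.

Time complexity: O(n).
Space complexity: O(n).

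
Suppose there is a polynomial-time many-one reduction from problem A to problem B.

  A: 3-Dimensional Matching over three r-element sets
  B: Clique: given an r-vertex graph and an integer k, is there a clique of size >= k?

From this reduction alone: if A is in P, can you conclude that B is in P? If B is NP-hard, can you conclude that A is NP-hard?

A poly-time reduction A <=_p B transfers tractability DOWN (B easy => A easy) and hardness UP (A hard => B hard), not the reverse.
From A in P, the reduction alone does NOT give B in P: any problem in P trivially reduces to SAT, yet SAT is not known to be in P.
From B NP-hard, the reduction alone does NOT give A NP-hard: again, easy problems reduce to hard ones.
(Here in fact A is NP-complete and B is NP-complete.)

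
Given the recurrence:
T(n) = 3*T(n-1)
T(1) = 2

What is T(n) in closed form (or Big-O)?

Each step multiplies by 3. T(n) = T(1)*3^(n-1) = 2*3^(n-1).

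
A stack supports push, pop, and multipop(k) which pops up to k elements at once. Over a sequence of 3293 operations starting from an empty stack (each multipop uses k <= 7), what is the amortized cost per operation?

Each element is pushed exactly once and popped at most once (whether by pop or as part of a multipop). So the total number of individual pops over the whole sequence is at most the number of pushes, which is at most 3293. Total work <= 2 * 3293, hence O(1) amortized per operation.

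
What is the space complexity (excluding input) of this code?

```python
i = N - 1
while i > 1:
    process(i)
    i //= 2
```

Space complexity: O(1).
Only a constant amount of auxiliary storage is used; nothing grows with n.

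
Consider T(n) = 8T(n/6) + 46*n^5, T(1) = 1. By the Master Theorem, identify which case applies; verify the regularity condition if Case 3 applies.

a=8, b=6, f(n)=46*n^5.
log_6(8) = 1.161 < 5.
f(n) = Omega(n^(1.161+epsilon)) for some epsilon > 0, so Case 3 is the candidate.
Regularity: a*f(n/b) = 8*46*(n/6)^5 = (8/7776)*46*n^5 <= c*f(n) with c = 8/7776 < 1. Satisfied.
Case 3: T(n) = Theta(n^5).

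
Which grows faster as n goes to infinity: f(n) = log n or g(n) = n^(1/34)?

g(n) = n^(1/34) grows faster: any positive power of n dominates log n.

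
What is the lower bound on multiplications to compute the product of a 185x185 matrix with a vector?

A 185x185 matrix-vector product has 185 inner products of length 185. Output depends on all 185^2 = 34225 matrix entries. At least 34225 multiplications needed.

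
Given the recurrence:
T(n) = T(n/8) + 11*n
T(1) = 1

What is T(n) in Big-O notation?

Geometric series: 11*n*(1 + 1/8 + 1/8^2 + ...) = O(n). T(n) = O(n).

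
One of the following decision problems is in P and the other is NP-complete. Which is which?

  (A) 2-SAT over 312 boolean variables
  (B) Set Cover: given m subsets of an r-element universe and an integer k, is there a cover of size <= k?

(A) is P: 2-SAT is solvable in linear time via implication-graph SCCs.
(B) is NP-complete: one of Karp's 21 NP-complete problems (with k part of the input).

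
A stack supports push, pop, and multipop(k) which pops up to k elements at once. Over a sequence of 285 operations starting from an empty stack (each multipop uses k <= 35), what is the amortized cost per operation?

Each element is pushed exactly once and popped at most once (whether by pop or as part of a multipop). So the total number of individual pops over the whole sequence is at most the number of pushes, which is at most 285. Total work <= 2 * 285, hence O(1) amortized per operation.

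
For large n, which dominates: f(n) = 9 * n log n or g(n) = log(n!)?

f(n) = 9 * n log n and g(n) = log(n!) are Theta of each other: Stirling: log(n!) = n log n - n + O(log n) = Theta(n log n); the constant 9 doesn't change the Theta class.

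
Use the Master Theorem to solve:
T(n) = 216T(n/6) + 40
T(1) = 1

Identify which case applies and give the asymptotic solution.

a=216, b=6, f(n)=40.
log_6(216) = 3 > 0.
Since f(n) = O(n^0) is polynomially smaller than n^3, Case 1 applies.
T(n) = Theta(n^3).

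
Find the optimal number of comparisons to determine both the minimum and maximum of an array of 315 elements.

Naive approach: 628 comparisons (314 for max + 314 for min).
Optimal: Compare elements in pairs first (floor(n/2) = 157 comparisons), then find max among winners and min among losers (157 comparisons each).
Total: ceil(3n/2) - 2 = 471 comparisons. An adversary argument shows this is also a lower bound.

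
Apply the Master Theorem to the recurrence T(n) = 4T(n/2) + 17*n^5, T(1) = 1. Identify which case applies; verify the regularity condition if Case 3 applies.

a=4, b=2, f(n)=17*n^5.
log_2(4) = 2 < 5.
f(n) = Omega(n^(2+epsilon)) for some epsilon > 0, so Case 3 is the candidate.
Regularity: a*f(n/b) = 4*17*(n/2)^5 = (4/32)*17*n^5 <= c*f(n) with c = 4/32 < 1. Satisfied.
Case 3: T(n) = Theta(n^5).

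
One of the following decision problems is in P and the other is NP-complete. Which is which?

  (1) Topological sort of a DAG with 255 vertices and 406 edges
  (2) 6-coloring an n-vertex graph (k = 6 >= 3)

(1) is P: DFS-based topological sort runs in O(V+E).
(2) is NP-complete: graph k-coloring for k>=3 is NP-complete by reduction from 3-SAT.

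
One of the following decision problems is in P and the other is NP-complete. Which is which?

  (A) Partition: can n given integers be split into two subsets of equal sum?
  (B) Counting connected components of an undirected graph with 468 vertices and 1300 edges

(A) is NP-complete: Subset Sum reduces to it (one of Karp's 21 NP-complete problems).
(B) is P: BFS/DFS visits each vertex and edge once: O(V+E).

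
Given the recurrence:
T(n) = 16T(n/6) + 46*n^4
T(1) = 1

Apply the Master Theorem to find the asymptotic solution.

a=16, b=6, f(n)=46*n^4. log_6(16) = 1.547 < 4. Case 3: T(n) = O(n^4).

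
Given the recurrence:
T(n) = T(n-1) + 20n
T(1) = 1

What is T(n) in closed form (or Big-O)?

Unrolling: T(n) = 1 + 20*(2 + 3 + ... + n) = 1 + 20*(n(n+1)/2 - 1) = O(n^2).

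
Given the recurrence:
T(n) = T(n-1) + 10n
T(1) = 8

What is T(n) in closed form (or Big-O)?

Unrolling: T(n) = 8 + 10*(2 + 3 + ... + n) = 8 + 10*(n(n+1)/2 - 1) = O(n^2).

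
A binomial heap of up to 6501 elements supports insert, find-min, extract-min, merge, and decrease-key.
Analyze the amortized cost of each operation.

A binomial heap with n <= 6501 elements has at most floor(log_2 6501) + 1 = 13 trees. Using potential Phi = number of trees: Insert adds one tree, but cascading merges reduce count -- amortized O(1). Find-min reads the cached minimum pointer: O(1). Extract-min creates O(log n) new trees: O(log n). Merge combines tree lists: O(log n). Decrease-key sifts the element up its tree of height <= log n: O(log n).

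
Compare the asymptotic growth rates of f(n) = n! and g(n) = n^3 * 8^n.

f(n) = n! grows faster: by Stirling n! ~ (n/e)^n sqrt(2*pi*n); (n/e)^n eventually dominates n^3 * 8^n.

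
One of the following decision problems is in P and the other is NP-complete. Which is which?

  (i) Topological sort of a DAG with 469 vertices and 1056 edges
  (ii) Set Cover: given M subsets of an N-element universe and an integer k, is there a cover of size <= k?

(i) is P: DFS-based topological sort runs in O(V+E).
(ii) is NP-complete: one of Karp's 21 NP-complete problems (with k part of the input).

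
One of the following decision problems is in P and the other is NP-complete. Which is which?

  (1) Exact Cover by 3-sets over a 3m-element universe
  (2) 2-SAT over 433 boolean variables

(1) is NP-complete: one of Karp's 21 NP-complete problems.
(2) is P: 2-SAT is solvable in linear time via implication-graph SCCs.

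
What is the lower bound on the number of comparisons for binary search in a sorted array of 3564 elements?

With 3564 possible positions, we need at least ceil(log_2(3564)) = 12 comparisons. Each comparison splits the remaining candidates by at most half.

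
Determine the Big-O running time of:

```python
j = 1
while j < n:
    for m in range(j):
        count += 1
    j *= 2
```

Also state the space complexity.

Time complexity: O(n).
Space complexity: O(1).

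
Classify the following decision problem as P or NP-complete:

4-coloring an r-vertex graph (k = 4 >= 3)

This problem is NP-complete: graph k-coloring for k>=3 is NP-complete by reduction from 3-SAT.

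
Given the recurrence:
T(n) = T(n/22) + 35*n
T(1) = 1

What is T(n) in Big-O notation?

Geometric series: 35*n*(1 + 1/22 + 1/22^2 + ...) = O(n). T(n) = O(n).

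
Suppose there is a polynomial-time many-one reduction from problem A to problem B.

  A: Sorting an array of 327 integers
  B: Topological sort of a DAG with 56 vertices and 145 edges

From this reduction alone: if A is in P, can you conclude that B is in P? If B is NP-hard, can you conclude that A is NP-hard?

A poly-time reduction A <=_p B transfers tractability DOWN (B easy => A easy) and hardness UP (A hard => B hard), not the reverse.
From A in P, the reduction alone does NOT give B in P: any problem in P trivially reduces to SAT, yet SAT is not known to be in P.
From B NP-hard, the reduction alone does NOT give A NP-hard: again, easy problems reduce to hard ones.
(Here in fact A is P and B is P.)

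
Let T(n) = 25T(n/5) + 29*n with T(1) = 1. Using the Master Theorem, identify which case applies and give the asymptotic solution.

a=25, b=5, f(n)=29*n.
log_5(25) = 2 > 1.
Since f(n) = O(n^1) is polynomially smaller than n^2, Case 1 applies.
T(n) = Theta(n^2).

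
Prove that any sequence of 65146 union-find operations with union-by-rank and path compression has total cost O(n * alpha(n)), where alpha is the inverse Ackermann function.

Using Tarjan's analysis with rank-based potential function. Union-by-rank keeps tree height O(log n). Path compression flattens paths during find. For n = 65146 operations, total cost is O(n * alpha(n)), effectively O(n) since alpha grows incredibly slowly.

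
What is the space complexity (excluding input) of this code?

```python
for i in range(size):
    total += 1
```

Space complexity: O(1).
Only a constant amount of auxiliary storage is used; nothing grows with n.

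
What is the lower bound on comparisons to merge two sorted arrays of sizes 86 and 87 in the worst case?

Adversary: with |86 - 87| <= 1 the inputs can be fully interleaved so that every adjacent pair in the merged output comes from different arrays. Then each of the 172 adjacent pairs must be directly compared, or the algorithm cannot determine their relative order. Standard merge meets this bound.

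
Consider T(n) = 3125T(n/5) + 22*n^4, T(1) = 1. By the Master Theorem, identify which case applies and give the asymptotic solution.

a=3125, b=5, f(n)=22*n^4.
log_5(3125) = 5 > 4.
Since f(n) = O(n^4) is polynomially smaller than n^5, Case 1 applies.
T(n) = Theta(n^5).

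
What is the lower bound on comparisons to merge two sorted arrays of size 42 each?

To merge two sorted arrays of size 42, we need at least 83 comparisons in the worst case. An adversary can force every element to be compared.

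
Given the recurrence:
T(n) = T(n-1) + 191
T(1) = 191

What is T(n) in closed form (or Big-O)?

Unrolling: T(n) = T(n-1) + 191 = T(n-2) + 2*191 = ... = T(1) + (n-1)*191 = 191 + (n-1)*191 = 191n.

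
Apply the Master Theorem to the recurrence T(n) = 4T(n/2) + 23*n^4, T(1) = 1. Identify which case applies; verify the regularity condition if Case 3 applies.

a=4, b=2, f(n)=23*n^4.
log_2(4) = 2 < 4.
f(n) = Omega(n^(2+epsilon)) for some epsilon > 0, so Case 3 is the candidate.
Regularity: a*f(n/b) = 4*23*(n/2)^4 = (4/16)*23*n^4 <= c*f(n) with c = 4/16 < 1. Satisfied.
Case 3: T(n) = Theta(n^4).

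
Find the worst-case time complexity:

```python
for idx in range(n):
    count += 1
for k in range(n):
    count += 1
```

Time complexity: O(n).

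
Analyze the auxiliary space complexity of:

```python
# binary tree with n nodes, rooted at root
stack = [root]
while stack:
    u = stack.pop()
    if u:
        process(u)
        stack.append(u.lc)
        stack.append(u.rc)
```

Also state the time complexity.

Space complexity: O(n).
Auxiliary storage grows linearly with the input size n in the worst case.
Time complexity: O(n).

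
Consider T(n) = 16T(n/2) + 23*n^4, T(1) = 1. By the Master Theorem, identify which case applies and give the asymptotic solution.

a=16, b=2, f(n)=23*n^4.
log_2(16) = 4, so n^(log_b(a)) = n^4.
f(n) = Theta(n^4), so Case 2 applies.
T(n) = Theta(n^4 log n).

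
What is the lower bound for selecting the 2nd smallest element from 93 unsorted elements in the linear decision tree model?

Selecting the 2nd smallest of 93 elements requires Omega(n) comparisons. Every element must be compared at least once. The BFPRT algorithm achieves O(n), making this tight.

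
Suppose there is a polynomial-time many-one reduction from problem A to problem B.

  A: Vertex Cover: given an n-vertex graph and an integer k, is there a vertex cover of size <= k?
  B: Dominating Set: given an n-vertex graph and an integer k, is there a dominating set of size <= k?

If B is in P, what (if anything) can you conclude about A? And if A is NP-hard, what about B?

A poly-time reduction A <=_p B means any A-instance can be transformed to a B-instance in poly time.
If B is in P: compose the reduction with B's poly-time algorithm to solve A in poly time, so A is in P.
If A is NP-hard: every NP problem reduces to A, which reduces to B; composing reductions, every NP problem reduces to B, so B is NP-hard.
(Here in fact A is NP-complete and B is NP-complete.)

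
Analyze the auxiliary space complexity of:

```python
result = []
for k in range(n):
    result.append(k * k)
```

Space complexity: O(n).
Auxiliary storage grows linearly with the input size n in the worst case.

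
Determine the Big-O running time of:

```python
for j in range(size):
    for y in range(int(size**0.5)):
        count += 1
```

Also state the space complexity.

Time complexity: O(n * sqrt(n)).
Space complexity: O(1).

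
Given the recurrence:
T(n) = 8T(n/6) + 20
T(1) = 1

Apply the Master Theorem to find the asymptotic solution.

a=8, b=6, f(n)=20. log_6(8) = 1.161. Case 1 of Master Theorem: T(n) = O(n^1.161).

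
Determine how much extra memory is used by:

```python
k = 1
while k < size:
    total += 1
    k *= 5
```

Space complexity: O(1).
Only a constant amount of auxiliary storage is used; nothing grows with n.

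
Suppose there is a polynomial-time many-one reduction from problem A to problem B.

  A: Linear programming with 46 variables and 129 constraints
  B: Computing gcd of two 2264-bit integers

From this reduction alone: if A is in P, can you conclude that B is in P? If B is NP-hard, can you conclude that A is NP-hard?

A poly-time reduction A <=_p B transfers tractability DOWN (B easy => A easy) and hardness UP (A hard => B hard), not the reverse.
From A in P, the reduction alone does NOT give B in P: any problem in P trivially reduces to SAT, yet SAT is not known to be in P.
From B NP-hard, the reduction alone does NOT give A NP-hard: again, easy problems reduce to hard ones.
(Here in fact A is P and B is P.)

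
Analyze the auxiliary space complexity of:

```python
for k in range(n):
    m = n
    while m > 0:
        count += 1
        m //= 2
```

Space complexity: O(1).
Only a constant amount of auxiliary storage is used; nothing grows with n.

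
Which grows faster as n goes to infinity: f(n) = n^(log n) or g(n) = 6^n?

g(n) = 6^n grows faster: take logs: log(n^(log n)) = (log n)^2, log(6^n) = n log 6; n dominates (log n)^2.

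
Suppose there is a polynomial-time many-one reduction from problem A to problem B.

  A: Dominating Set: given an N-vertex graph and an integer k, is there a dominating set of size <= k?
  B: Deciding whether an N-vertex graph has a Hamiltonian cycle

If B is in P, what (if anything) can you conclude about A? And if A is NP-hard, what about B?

A poly-time reduction A <=_p B means any A-instance can be transformed to a B-instance in poly time.
If B is in P: compose the reduction with B's poly-time algorithm to solve A in poly time, so A is in P.
If A is NP-hard: every NP problem reduces to A, which reduces to B; composing reductions, every NP problem reduces to B, so B is NP-hard.
(Here in fact A is NP-complete and B is NP-complete.)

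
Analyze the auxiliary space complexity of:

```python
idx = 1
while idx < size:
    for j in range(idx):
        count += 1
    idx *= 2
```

Space complexity: O(1).
Only a constant amount of auxiliary storage is used; nothing grows with n.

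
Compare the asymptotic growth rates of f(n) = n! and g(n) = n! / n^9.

f(n) = n! grows faster: the ratio n!/(n!/n^9) = n^9 -> infinity.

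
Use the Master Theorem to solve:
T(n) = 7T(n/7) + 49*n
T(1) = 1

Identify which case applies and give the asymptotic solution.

a=7, b=7, f(n)=49*n.
log_7(7) = 1, so n^(log_b(a)) = n.
f(n) = Theta(n), so Case 2 applies.
T(n) = Theta(n log n).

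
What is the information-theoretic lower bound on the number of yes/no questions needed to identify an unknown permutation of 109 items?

There are 109! = 144385958320249358220488210246279753379312820313396029159834075622223337844983482099636001195615259277084033387619818092804737714758384244334160217374720000000000000000000000000 permutations. Each yes/no question gives at most 1 bit, so at least ceil(log_2(144385958320249358220488210246279753379312820313396029159834075622223337844983482099636001195615259277084033387619818092804737714758384244334160217374720000000000000000000000000)) = 586 questions are needed.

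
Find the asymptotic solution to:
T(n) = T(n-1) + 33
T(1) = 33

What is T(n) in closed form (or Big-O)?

Unrolling: T(n) = T(n-1) + 33 = T(n-2) + 2*33 = ... = T(1) + (n-1)*33 = 33 + (n-1)*33 = 33n.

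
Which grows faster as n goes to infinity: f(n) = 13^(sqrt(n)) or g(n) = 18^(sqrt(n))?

g(n) = 18^(sqrt(n)) grows faster: ratio is (18/13)^(sqrt(n)) -> infinity since 18/13 > 1.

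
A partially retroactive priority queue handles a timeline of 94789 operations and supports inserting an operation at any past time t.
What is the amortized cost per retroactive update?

Partially retroactive priority queues (Demaine-Iacono-Langerman) allow updates at past times with queries only at the present. With a balanced BST over the m = 94789 timeline events tracking bridges, each retroactive insert or delete is O(log m) amortized.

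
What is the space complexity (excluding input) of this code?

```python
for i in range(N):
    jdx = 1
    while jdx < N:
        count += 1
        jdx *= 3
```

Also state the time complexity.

Space complexity: O(1).
Only a constant amount of auxiliary storage is used; nothing grows with n.
Time complexity: O(n log n).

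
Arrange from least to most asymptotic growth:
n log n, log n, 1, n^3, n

Ordered by growth rate: 1 < log n < n < n log n < n^3.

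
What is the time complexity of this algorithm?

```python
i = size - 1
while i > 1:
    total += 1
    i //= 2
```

Time complexity: O(log n).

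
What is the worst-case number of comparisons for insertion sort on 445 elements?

Insertion sort on reverse-sorted input: 1 + 2 + ... + (445-1) = 98790 comparisons.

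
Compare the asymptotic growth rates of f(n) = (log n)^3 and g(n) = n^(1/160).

g(n) = n^(1/160) grows faster: any positive power of n dominates any polylog.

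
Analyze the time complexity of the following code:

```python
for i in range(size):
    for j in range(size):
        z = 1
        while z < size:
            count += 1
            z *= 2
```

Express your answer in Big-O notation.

Time complexity: O(n^2 log n).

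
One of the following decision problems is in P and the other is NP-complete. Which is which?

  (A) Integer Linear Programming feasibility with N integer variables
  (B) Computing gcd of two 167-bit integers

(A) is NP-complete: ILP feasibility is NP-complete (LP relaxation is in P).
(B) is P: the Euclidean algorithm runs in polynomial time in the bit-length.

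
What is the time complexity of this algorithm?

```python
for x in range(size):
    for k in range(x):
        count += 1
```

Time complexity: O(n^2).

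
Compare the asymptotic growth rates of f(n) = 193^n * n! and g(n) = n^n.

f(n) = 193^n * n! grows faster: by Stirling n! ~ sqrt(2 pi n)(n/e)^n, so 193^n n! / n^n ~ (193/e)^n sqrt(2 pi n) -> infinity since 193/e > 1.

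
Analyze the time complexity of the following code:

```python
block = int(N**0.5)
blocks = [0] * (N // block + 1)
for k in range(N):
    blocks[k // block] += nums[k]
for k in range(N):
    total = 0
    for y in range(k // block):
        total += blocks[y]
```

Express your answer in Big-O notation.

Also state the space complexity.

Time complexity: O(n * sqrt(n)).
Space complexity: O(sqrt(n)).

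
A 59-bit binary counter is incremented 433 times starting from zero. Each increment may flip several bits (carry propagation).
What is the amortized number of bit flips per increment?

Bit i flips on every 2^i-th increment, so over 433 increments bit i flips floor(433/2^i) times. Summing over i: total flips < 2 * 433. Amortized: < 2 = O(1) per increment.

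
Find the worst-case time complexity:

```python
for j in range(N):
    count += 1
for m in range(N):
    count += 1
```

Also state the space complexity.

Time complexity: O(n).
Space complexity: O(1).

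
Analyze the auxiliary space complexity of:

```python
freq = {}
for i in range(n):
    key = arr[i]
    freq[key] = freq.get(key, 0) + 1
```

Space complexity: O(n).
Auxiliary storage grows linearly with the input size n in the worst case.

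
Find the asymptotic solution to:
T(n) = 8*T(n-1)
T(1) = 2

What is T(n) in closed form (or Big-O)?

Each step multiplies by 8. T(n) = T(1)*8^(n-1) = 2*8^(n-1).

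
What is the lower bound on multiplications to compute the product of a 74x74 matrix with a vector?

A 74x74 matrix-vector product has 74 inner products of length 74. Output depends on all 74^2 = 5476 matrix entries. At least 5476 multiplications needed.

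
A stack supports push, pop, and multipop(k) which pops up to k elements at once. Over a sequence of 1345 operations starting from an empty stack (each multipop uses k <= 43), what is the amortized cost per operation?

Each element is pushed exactly once and popped at most once (whether by pop or as part of a multipop). So the total number of individual pops over the whole sequence is at most the number of pushes, which is at most 1345. Total work <= 2 * 1345, hence O(1) amortized per operation.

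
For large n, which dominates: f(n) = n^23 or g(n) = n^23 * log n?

g(n) = n^23 * log n grows faster: extra log n factor -> infinity.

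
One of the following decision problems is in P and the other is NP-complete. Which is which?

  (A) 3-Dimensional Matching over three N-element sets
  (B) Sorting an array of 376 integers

(A) is NP-complete: one of Karp's 21 NP-complete problems.
(B) is P: merge sort runs in O(n log n).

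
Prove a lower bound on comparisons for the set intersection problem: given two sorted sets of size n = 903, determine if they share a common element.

For two sorted arrays of size n = 903, any correct algorithm must examine Omega(n) elements. If fewer are examined, an adversary places a common element in an unexamined gap. A merge-based scan achieves O(n), so the bound is tight.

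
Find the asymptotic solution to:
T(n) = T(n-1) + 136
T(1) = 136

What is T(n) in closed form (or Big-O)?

Unrolling: T(n) = T(n-1) + 136 = T(n-2) + 2*136 = ... = T(1) + (n-1)*136 = 136 + (n-1)*136 = 136n.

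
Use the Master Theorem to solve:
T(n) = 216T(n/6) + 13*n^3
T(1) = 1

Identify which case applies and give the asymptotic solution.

a=216, b=6, f(n)=13*n^3.
log_6(216) = 3, so n^(log_b(a)) = n^3.
f(n) = Theta(n^3), so Case 2 applies.
T(n) = Theta(n^3 log n).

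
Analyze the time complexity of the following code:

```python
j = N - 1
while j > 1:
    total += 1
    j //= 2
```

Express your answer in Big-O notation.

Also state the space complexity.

Time complexity: O(log n).
Space complexity: O(1).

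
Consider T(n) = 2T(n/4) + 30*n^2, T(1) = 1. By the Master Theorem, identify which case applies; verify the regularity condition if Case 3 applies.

a=2, b=4, f(n)=30*n^2.
log_4(2) = 0.5 < 2.
f(n) = Omega(n^(0.5+epsilon)) for some epsilon > 0, so Case 3 is the candidate.
Regularity: a*f(n/b) = 2*30*(n/4)^2 = (2/16)*30*n^2 <= c*f(n) with c = 2/16 < 1. Satisfied.
Case 3: T(n) = Theta(n^2).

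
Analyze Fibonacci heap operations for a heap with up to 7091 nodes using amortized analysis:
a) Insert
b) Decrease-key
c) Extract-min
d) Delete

Fibonacci heaps use lazy consolidation. Potential function Phi = t + 2m (t = number of trees, m = marked nodes).
- Insert: O(1) actual, Delta Phi = +1 (one new tree) => O(1) amortized.
- Decrease-key: with c cascading cuts, actual cost is O(c); Delta Phi <= c - 2(c-1) + 2 = 4 - c (c new trees; >= c-1 marks cleared; <= 1 new mark). Amortized O(c) + (4 - c) = O(1).
- Extract-min: O(D(n) + t) actual; consolidation drops t to <= D(n)+1, so Delta Phi pays for the t term. D(n) = O(log n) for n = 7091 => O(log n) amortized.
- Delete: decrease-key to -inf then extract-min = O(log n).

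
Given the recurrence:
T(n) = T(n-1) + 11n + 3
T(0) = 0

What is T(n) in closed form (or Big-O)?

Dominant term in sum is 11*sum(i, i=1..n) = 11*n*(n+1)/2 = O(n^2).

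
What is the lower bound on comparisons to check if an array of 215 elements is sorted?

To verify 215 elements are sorted, we must compare each consecutive pair. Skipping any pair allows an adversary to swap them. Therefore 214 comparisons are necessary and sufficient.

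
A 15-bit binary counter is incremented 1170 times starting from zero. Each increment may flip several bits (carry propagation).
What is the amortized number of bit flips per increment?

Bit i flips on every 2^i-th increment, so over 1170 increments bit i flips floor(1170/2^i) times. Summing over i: total flips < 2 * 1170. Amortized: < 2 = O(1) per increment.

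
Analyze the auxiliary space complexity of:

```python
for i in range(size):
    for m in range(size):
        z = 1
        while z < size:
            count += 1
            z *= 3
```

Space complexity: O(1).
Only a constant amount of auxiliary storage is used; nothing grows with n.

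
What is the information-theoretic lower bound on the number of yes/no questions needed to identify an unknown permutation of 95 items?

There are 95! = 10329978488239059262599702099394727095397746340117372869212250571234293987594703124871765375385424468563282236864226607350415360000000000000000000000 permutations. Each yes/no question gives at most 1 bit, so at least ceil(log_2(10329978488239059262599702099394727095397746340117372869212250571234293987594703124871765375385424468563282236864226607350415360000000000000000000000)) = 492 questions are needed.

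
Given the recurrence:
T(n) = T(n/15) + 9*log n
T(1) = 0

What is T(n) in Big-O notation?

Each of the log_15(n) levels adds O(log n). T(n) = O(log^2 n).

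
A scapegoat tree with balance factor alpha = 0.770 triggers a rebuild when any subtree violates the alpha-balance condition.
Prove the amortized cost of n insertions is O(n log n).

Define potential Phi = c * sum of |size(left(v)) - size(right(v))| over all nodes. An insertion at depth d costs O(d) = O(log n) and increases Phi by O(log n). When a rebuild of subtree of size s occurs, it costs O(s) but reduces Phi by Omega(s). With alpha = 0.770, between rebuilds Omega(s) insertions must occur. Amortized cost per insertion: O(log n).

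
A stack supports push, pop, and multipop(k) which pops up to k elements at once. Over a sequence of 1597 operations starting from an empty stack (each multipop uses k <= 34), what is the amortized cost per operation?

Each element is pushed exactly once and popped at most once (whether by pop or as part of a multipop). So the total number of individual pops over the whole sequence is at most the number of pushes, which is at most 1597. Total work <= 2 * 1597, hence O(1) amortized per operation.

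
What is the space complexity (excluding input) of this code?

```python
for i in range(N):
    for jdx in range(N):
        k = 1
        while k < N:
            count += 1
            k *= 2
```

Space complexity: O(1).
Only a constant amount of auxiliary storage is used; nothing grows with n.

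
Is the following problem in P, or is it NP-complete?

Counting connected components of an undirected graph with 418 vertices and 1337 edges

This problem is in P: BFS/DFS visits each vertex and edge once: O(V+E).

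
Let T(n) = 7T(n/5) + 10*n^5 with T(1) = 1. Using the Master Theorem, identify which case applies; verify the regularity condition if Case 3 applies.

a=7, b=5, f(n)=10*n^5.
log_5(7) = 1.209 < 5.
f(n) = Omega(n^(1.209+epsilon)) for some epsilon > 0, so Case 3 is the candidate.
Regularity: a*f(n/b) = 7*10*(n/5)^5 = (7/3125)*10*n^5 <= c*f(n) with c = 7/3125 < 1. Satisfied.
Case 3: T(n) = Theta(n^5).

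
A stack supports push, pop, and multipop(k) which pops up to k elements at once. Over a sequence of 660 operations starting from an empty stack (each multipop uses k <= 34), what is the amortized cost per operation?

Each element is pushed exactly once and popped at most once (whether by pop or as part of a multipop). So the total number of individual pops over the whole sequence is at most the number of pushes, which is at most 660. Total work <= 2 * 660, hence O(1) amortized per operation.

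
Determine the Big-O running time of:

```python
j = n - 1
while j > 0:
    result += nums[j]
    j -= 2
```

Time complexity: O(n).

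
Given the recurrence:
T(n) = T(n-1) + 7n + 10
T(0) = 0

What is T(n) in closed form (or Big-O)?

Dominant term in sum is 7*sum(i, i=1..n) = 7*n*(n+1)/2 = O(n^2).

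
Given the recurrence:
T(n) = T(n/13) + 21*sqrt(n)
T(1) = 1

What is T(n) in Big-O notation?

Each level contributes sqrt(n/13^k). Geometric series with ratio 1/sqrt(13) < 1 sums to O(sqrt(n)).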